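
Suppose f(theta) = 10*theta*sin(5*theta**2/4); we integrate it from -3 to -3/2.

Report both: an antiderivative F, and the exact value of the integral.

Antiderivative: F(theta) = -4*cos(5*theta**2/4); value = 4*cos(45/4) - 4*cos(45/16)

f matches the chain-rule pattern g'(h)*h' with inner function h(theta) = 5*theta**2/4; substituting u = h(theta) collapses the integral.
F(theta) = -4*cos(5*theta**2/4) is an antiderivative of f.
Check: d/dtheta[-4*cos(5*theta**2/4)] = 10*theta*sin(5*theta**2/4) = f(theta).
F(-3/2) = -4*cos(45/16); F(-3) = -4*cos(45/4).
Integral = F(-3/2) - F(-3) = 4*cos(45/4) - 4*cos(45/16).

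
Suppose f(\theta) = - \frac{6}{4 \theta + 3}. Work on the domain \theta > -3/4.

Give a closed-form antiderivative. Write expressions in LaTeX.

An antiderivative is F(\theta) = - \frac{3 \log{\left(4 \theta + 3 \right)}}{2}.

For F(\theta) to be correct the identity F'(\theta) - f(\theta) = 0 must hold.
Check: d/d\theta[- \frac{3 \log{\left(4 \theta + 3 \right)}}{2}] = - \frac{6}{4 \theta + 3} = f(\theta).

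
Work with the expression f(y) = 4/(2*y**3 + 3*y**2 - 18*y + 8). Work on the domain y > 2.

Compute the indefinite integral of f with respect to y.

F(y) = 2*(3*log(y - 2) - 4*log(y - 1/2) + log(y + 4))/27 + C

The denominator factors as (y - 2)*(y + 4)*(2*y - 1); partial fractions split f into directly integrable pieces: -16/(27*(2*y - 1)) + 2/(27*(y + 4)) + 2/(9*(y - 2)).
Check: d/dy[2*(3*log(y - 2) - 4*log(y - 1/2) + log(y + 4))/27] = 4/(2*y**3 + 3*y**2 - 18*y + 8) = f(y).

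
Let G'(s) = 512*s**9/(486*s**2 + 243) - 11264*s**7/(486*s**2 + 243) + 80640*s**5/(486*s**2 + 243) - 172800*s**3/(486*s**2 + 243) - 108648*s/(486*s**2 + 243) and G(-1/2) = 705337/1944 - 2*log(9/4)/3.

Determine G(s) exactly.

G(s) = 2*(2*s**2/3 - 5)**4/3 - 2*log(3*s**2 + 3/2)/3 - 1

Integrate term by term and add the pieces.
A general antiderivative is 2*(2*s**2/3 - 5)**4/3 - 2*log(3*s**2 + 3/2)/3 + C.
The condition gives C = 705337/1944 - 2*log(9/4)/3 - (707281/1944 - 2*log(9/4)/3) = -1.
So G(s) = 2*(2*s**2/3 - 5)**4/3 - 2*log(3*s**2 + 3/2)/3 - 1.
Check: d/ds[2*(2*s**2/3 - 5)**4/3 - 2*log(3*s**2 + 3/2)/3 - 1] = (512*s**9 - 11264*s**7 + 80640*s**5 - 172800*s**3 - 108648*s)/(486*s**2 + 243), which equals G'(s).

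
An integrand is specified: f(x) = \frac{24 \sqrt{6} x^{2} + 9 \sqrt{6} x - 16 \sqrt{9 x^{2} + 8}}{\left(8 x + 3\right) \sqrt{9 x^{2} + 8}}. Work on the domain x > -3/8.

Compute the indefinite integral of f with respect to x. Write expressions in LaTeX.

F(x) = 2 \sqrt{\frac{3 x^{2}}{2} + \frac{4}{3}} - 2 \log{\left(4 x + \frac{3}{2} \right)} + C

Check any antiderivative F(x) by computing F'(x) and comparing it with f(x).
Check: d/dx[2 \sqrt{\frac{3 x^{2}}{2} + \frac{4}{3}} - 2 \log{\left(4 x + \frac{3}{2} \right)}] = \frac{24 \sqrt{6} x^{2} + 9 \sqrt{6} x - 16 \sqrt{9 x^{2} + 8}}{8 x \sqrt{9 x^{2} + 8} + 3 \sqrt{9 x^{2} + 8}}, which equals f(x).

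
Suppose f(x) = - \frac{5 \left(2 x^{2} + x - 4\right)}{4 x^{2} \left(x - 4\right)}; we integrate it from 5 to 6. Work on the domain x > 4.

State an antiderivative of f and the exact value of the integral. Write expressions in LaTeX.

Factor the denominator (4 x^{2} \left(x - 4\right)) and decompose: f = - \frac{5}{2 \left(x - 4\right)} - \frac{5}{4 x^{2}}; each piece integrates to a log, atan, or power term.
F(x) = \frac{- 10 x \log{\left(x - 4 \right)} + 5}{4 x} is an antiderivative of f.
Check: d/dx[\frac{- 10 x \log{\left(x - 4 \right)} + 5}{4 x}] = \frac{- 10 x^{2} - 5 x + 20}{4 x^{3} - 16 x^{2}}, which equals f(x).
F(6) = \frac{5}{24} - \frac{5 \log{\left(2 \right)}}{2}; F(5) = \frac{1}{4}.
Integral = F(6) - F(5) = - \frac{5 \log{\left(2 \right)}}{2} - \frac{1}{24}.

Antiderivative: F(x) = \frac{- 10 x \log{\left(x - 4 \right)} + 5}{4 x}; value = - \frac{5 \log{\left(2 \right)}}{2} - \frac{1}{24}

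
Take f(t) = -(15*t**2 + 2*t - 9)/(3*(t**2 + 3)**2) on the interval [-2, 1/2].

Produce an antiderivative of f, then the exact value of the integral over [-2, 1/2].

Antiderivative: F(t) = (9*t - 2*sqrt(3)*(t**2 + 3)*atan(sqrt(3)*t/3) + 1)/(3*(t**2 + 3)); value = -2*sqrt(3)*atan(2*sqrt(3)/3)/3 - 2*sqrt(3)*atan(sqrt(3)/6)/3 + 125/91

Any candidate F(t) must reproduce f(t) exactly when differentiated.
F(t) = (9*t - 2*sqrt(3)*(t**2 + 3)*atan(sqrt(3)*t/3) + 1)/(3*(t**2 + 3)) is an antiderivative of f.
Check: d/dt[(9*t - 2*sqrt(3)*(t**2 + 3)*atan(sqrt(3)*t/3) + 1)/(3*(t**2 + 3))] = (-15*t**2 - 2*t + 9)/(3*t**4 + 18*t**2 + 27), which equals f(t).
F(1/2) = -2*sqrt(3)*atan(sqrt(3)/6)/3 + 22/39; F(-2) = -17/21 + 2*sqrt(3)*atan(2*sqrt(3)/3)/3.
Integral = F(1/2) - F(-2) = -2*sqrt(3)*atan(2*sqrt(3)/3)/3 - 2*sqrt(3)*atan(sqrt(3)/6)/3 + 125/91.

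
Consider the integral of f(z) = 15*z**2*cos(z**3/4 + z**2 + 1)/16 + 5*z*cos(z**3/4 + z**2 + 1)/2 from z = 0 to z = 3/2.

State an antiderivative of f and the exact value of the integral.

The substitution u = z**3/4 + z**2 + 1 works: f is exactly (dF/du)*(du/dz) for that inner function.
F(z) = 5*sin(z**3/4 + z**2 + 1)/4 is an antiderivative of f.
Check: d/dz[5*sin(z**3/4 + z**2 + 1)/4] = 15*z**2*cos(z**3/4 + z**2 + 1)/16 + 5*z*cos(z**3/4 + z**2 + 1)/2 = f(z).
F(3/2) = 5*sin(131/32)/4; F(0) = 5*sin(1)/4.
Integral = F(3/2) - F(0) = -5*sin(1)/4 + 5*sin(131/32)/4.

Antiderivative: F(z) = 5*sin(z**3/4 + z**2 + 1)/4; value = -5*sin(1)/4 + 5*sin(131/32)/4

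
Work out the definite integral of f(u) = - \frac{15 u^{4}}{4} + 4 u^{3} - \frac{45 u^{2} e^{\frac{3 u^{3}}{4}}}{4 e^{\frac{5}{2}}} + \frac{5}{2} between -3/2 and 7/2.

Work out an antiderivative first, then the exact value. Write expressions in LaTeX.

Antiderivative: F(u) = - \frac{3 u^{5} - 4 u^{4} - 10 u + \frac{20 e^{\frac{3 u^{3}}{4}}}{e^{\frac{5}{2}}} + 10}{4}; value = - 5 e^{\frac{949}{32}} - \frac{15495}{64} + \frac{5}{e^{\frac{161}{32}}}

Integrate term by term and add the pieces.
F(u) = - \frac{3 u^{5} - 4 u^{4} - 10 u + \frac{20 e^{\frac{3 u^{3}}{4}}}{e^{\frac{5}{2}}} + 10}{4} is an antiderivative of f.
Check: d/du[- \frac{3 u^{5} - 4 u^{4} - 10 u + \frac{20 e^{\frac{3 u^{3}}{4}}}{e^{\frac{5}{2}}} + 10}{4}] = \frac{- 15 u^{4} e^{\frac{5}{2}} + 16 u^{3} e^{\frac{5}{2}} - 45 u^{2} e^{\frac{3 u^{3}}{4}} + 10 e^{\frac{5}{2}}}{4 e^{\frac{5}{2}}}, which equals f(u).
F(7/2) = - 5 e^{\frac{949}{32}} - \frac{30413}{128}; F(-3/2) = \frac{577}{128} - \frac{5}{e^{\frac{161}{32}}}.
Integral = F(7/2) - F(-3/2) = - 5 e^{\frac{949}{32}} - \frac{15495}{64} + \frac{5}{e^{\frac{161}{32}}}.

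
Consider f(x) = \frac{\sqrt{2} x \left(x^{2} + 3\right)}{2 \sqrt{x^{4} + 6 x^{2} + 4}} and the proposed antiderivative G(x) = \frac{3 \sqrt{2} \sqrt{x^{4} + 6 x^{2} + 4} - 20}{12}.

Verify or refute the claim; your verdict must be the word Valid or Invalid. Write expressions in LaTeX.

d/dx[G] = \frac{\sqrt{2} x^{3} + 3 \sqrt{2} x}{2 \sqrt{x^{4} + 6 x^{2} + 4}}
This equals f(x) exactly, so the claim holds.

Valid: G'(x) = f(x).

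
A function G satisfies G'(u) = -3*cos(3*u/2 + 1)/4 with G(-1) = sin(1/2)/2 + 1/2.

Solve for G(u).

Differentiate the proposed G(u) back; it has to land on the given G'(u).
A general antiderivative is -sin(3*u/2 + 1)/2 + C.
The condition gives C = sin(1/2)/2 + 1/2 - (sin(1/2)/2) = 1/2.
So G(u) = 1/2 - sin(3*u/2 + 1)/2.
Check: d/du[1/2 - sin(3*u/2 + 1)/2] = -3*cos(3*u/2 + 1)/4 = G'(u).

G(u) = 1/2 - sin(3*u/2 + 1)/2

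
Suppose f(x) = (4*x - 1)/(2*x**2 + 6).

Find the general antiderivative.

A first test for any F(x): its x-derivative must equal f(x) identically.
Check: d/dx[log(x**2 + 3) - sqrt(3)*atan(sqrt(3)*x/3)/6] = (4*x - 1)/(2*x**2 + 6) = f(x).

F(x) = log(x**2 + 3) - sqrt(3)*atan(sqrt(3)*x/3)/6 + C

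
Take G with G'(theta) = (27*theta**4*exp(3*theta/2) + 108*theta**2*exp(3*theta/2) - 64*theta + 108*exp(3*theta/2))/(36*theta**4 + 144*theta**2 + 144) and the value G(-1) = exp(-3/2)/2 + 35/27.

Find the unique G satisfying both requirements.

G(theta) = (9*theta**2*exp(3*theta/2) + 18*theta**2 + 18*exp(3*theta/2) + 52)/(18*(theta**2 + 2))

Whatever form G(theta) takes, its d/dtheta must return the stated G'(theta).
A general antiderivative is exp(3*theta/2)/2 + 4/(3*(3*theta**2/2 + 3)) + C.
The condition gives C = exp(-3/2)/2 + 35/27 - (exp(-3/2)/2 + 8/27) = 1.
So G(theta) = (9*theta**2*exp(3*theta/2) + 18*theta**2 + 18*exp(3*theta/2) + 52)/(18*(theta**2 + 2)).
Check: d/dtheta[(9*theta**2*exp(3*theta/2) + 18*theta**2 + 18*exp(3*theta/2) + 52)/(18*(theta**2 + 2))] = (27*theta**4*exp(3*theta/2) + 108*theta**2*exp(3*theta/2) - 64*theta + 108*exp(3*theta/2))/(36*theta**4 + 144*theta**2 + 144) = G'(theta).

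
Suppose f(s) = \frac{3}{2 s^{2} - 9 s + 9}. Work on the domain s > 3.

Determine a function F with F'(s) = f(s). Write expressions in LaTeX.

An antiderivative is F(s) = \log{\left(s - 3 \right)} - \log{\left(s - \frac{3}{2} \right)}.

Factor the denominator (\left(s - 3\right) \left(2 s - 3\right)) and decompose: f = - \frac{2}{2 s - 3} + \frac{1}{s - 3}; each piece integrates to a log, atan, or power term.
Check: d/ds[\log{\left(s - 3 \right)} - \log{\left(s - \frac{3}{2} \right)}] = \frac{3}{2 s^{2} - 9 s + 9} = f(s).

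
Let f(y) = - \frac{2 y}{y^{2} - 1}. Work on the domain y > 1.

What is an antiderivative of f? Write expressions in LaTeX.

Factor the denominator (\left(y - 1\right) \left(y + 1\right)) and decompose: f = - \frac{1}{y + 1} - \frac{1}{y - 1}; each piece integrates to a log, atan, or power term.
Check: d/dy[- \log{\left(y^{2} - 1 \right)}] = - \frac{2 y}{y^{2} - 1} = f(y).

An antiderivative is F(y) = - \log{\left(y^{2} - 1 \right)}.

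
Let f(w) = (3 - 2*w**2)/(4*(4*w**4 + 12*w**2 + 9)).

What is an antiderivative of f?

An antiderivative is F(w) = w/(4*(2*w**2 + 3)).

f has the shape u'v + uv' for u = w/2 and v = 1/(4*w**2 + 6) — it is the derivative of the product u*v.
Check: d/dw[w/(4*(2*w**2 + 3))] = (3 - 2*w**2)/(16*w**4 + 48*w**2 + 36), which equals f(w).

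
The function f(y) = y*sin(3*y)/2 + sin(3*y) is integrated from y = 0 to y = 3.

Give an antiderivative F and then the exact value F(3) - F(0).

The integrand splits into summands that can be handled one at a time.
F(y) = -y*cos(3*y)/6 + sin(3*y)/18 - cos(3*y)/3 is an antiderivative of f.
Check: d/dy[-y*cos(3*y)/6 + sin(3*y)/18 - cos(3*y)/3] = y*sin(3*y)/2 + sin(3*y) = f(y).
F(3) = sin(9)/18 - 5*cos(9)/6; F(0) = -1/3.
Integral = F(3) - F(0) = sin(9)/18 + 1/3 - 5*cos(9)/6.

Antiderivative: F(y) = -y*cos(3*y)/6 + sin(3*y)/18 - cos(3*y)/3; value = sin(9)/18 + 1/3 - 5*cos(9)/6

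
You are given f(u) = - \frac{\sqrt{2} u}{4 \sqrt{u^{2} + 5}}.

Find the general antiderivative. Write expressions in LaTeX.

F(u) = - \frac{\sqrt{2} \sqrt{u^{2} + 5}}{4} + C

f matches the chain-rule pattern g'(h)*h' with inner function h(u) = \frac{u^{2}}{2} + \frac{5}{2}; substituting w = h(u) collapses the integral.
Check: d/du[- \frac{\sqrt{2} \sqrt{u^{2} + 5}}{4}] = - \frac{\sqrt{2} u}{4 \sqrt{u^{2} + 5}} = f(u).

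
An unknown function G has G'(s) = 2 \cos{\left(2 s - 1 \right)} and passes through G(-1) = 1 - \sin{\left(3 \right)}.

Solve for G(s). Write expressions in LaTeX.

G(s) = \sin{\left(2 s - 1 \right)} + 1

A first test for any G(s): its s-derivative must equal the given G'(s).
A general antiderivative is \sin{\left(2 s - 1 \right)} + C.
The condition gives C = 1 - \sin{\left(3 \right)} - (- \sin{\left(3 \right)}) = 1.
So G(s) = \sin{\left(2 s - 1 \right)} + 1.
Check: d/ds[\sin{\left(2 s - 1 \right)} + 1] = 2 \cos{\left(2 s - 1 \right)} = G'(s).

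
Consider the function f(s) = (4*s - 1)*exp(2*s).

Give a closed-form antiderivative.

Recognize the product-rule pattern: f = u'v + uv' with u = 2*s - 3/2, v = exp(2*s), so integration by parts undoes it.
Check: d/ds[2*s*exp(2*s) - 3*exp(2*s)/2] = 4*s*exp(2*s) - exp(2*s), which equals f(s).

An antiderivative is F(s) = 2*s*exp(2*s) - 3*exp(2*s)/2.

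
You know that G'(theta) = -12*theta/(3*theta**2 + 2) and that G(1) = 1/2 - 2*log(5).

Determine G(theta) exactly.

The substitution u = 3*theta**2 + 2 works: G'(theta) is exactly (dG/du)*(du/dtheta) for that inner function.
A general antiderivative is -2*log(3*theta**2 + 2) + C.
The condition gives C = 1/2 - 2*log(5) - (-2*log(5)) = 1/2.
So G(theta) = 1/2 - 2*log(3*theta**2 + 2).
Check: d/dtheta[1/2 - 2*log(3*theta**2 + 2)] = -12*theta/(3*theta**2 + 2) = G'(theta).

G(theta) = 1/2 - 2*log(3*theta**2 + 2)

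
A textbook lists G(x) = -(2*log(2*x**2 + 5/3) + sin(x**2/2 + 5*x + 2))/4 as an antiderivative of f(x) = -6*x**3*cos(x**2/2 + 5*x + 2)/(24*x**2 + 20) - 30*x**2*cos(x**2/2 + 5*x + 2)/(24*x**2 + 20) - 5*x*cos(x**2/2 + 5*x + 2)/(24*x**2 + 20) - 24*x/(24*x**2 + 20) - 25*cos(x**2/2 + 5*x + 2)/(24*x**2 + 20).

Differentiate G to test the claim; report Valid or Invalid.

Valid - differentiating G returns exactly f.

d/dx[G] = (-6*x**3*cos(x**2/2 + 5*x + 2) - 30*x**2*cos(x**2/2 + 5*x + 2) - 5*x*cos(x**2/2 + 5*x + 2) - 24*x - 25*cos(x**2/2 + 5*x + 2))/(24*x**2 + 20)
This equals f(x) exactly, so the claim holds.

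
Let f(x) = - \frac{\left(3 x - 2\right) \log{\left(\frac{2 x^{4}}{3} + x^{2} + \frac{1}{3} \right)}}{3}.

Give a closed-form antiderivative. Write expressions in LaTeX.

An antiderivative is F(x) = x^{2} - \frac{8 x}{3} + \left(- \frac{x^{2}}{2} + \frac{2 x}{3}\right) \log{\left(\frac{2 x^{4}}{3} + x^{2} + \frac{1}{3} \right)} - \frac{\log{\left(x^{2} + \frac{1}{2} \right)}}{4} - \frac{\log{\left(x^{2} + 1 \right)}}{2} + \frac{4 \operatorname{atan}{\left(x \right)}}{3} + \frac{2 \sqrt{2} \operatorname{atan}{\left(\sqrt{2} x \right)}}{3}.

Whatever form F(x) takes, F'(x) = f(x) is non-negotiable.
Check: d/dx[x^{2} - \frac{8 x}{3} + \left(- \frac{x^{2}}{2} + \frac{2 x}{3}\right) \log{\left(\frac{2 x^{4}}{3} + x^{2} + \frac{1}{3} \right)} - \frac{\log{\left(x^{2} + \frac{1}{2} \right)}}{4} - \frac{\log{\left(x^{2} + 1 \right)}}{2} + \frac{4 \operatorname{atan}{\left(x \right)}}{3} + \frac{2 \sqrt{2} \operatorname{atan}{\left(\sqrt{2} x \right)}}{3}] = - x \log{\left(\frac{2 x^{4}}{3} + x^{2} + \frac{1}{3} \right)} + \frac{2 \log{\left(\frac{2 x^{4}}{3} + x^{2} + \frac{1}{3} \right)}}{3}, which equals f(x).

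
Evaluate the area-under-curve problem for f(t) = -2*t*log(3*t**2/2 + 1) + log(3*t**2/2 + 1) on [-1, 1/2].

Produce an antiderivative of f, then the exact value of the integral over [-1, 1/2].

Antiderivative: F(t) = t**2 - 2*t + (-t**2 + t)*log(3*t**2/2 + 1) - 2*log(t**2 + 2/3)/3 + 2*sqrt(6)*atan(sqrt(6)*t/2)/3; value = -15/4 - 2*log(11/12)/3 + log(11/8)/4 + 2*log(5/3)/3 + 2*sqrt(6)*atan(sqrt(6)/4)/3 + 2*sqrt(6)*atan(sqrt(6)/2)/3 + 2*log(5/2)

Integrate term by term and add the pieces.
F(t) = t**2 - 2*t + (-t**2 + t)*log(3*t**2/2 + 1) - 2*log(t**2 + 2/3)/3 + 2*sqrt(6)*atan(sqrt(6)*t/2)/3 is an antiderivative of f.
Check: d/dt[t**2 - 2*t + (-t**2 + t)*log(3*t**2/2 + 1) - 2*log(t**2 + 2/3)/3 + 2*sqrt(6)*atan(sqrt(6)*t/2)/3] = -2*t*log(3*t**2/2 + 1) + log(3*t**2/2 + 1) = f(t).
F(1/2) = -3/4 - 2*log(11/12)/3 + log(11/8)/4 + 2*sqrt(6)*atan(sqrt(6)/4)/3; F(-1) = -2*log(5/2) - 2*sqrt(6)*atan(sqrt(6)/2)/3 - 2*log(5/3)/3 + 3.
Integral = F(1/2) - F(-1) = -15/4 - 2*log(11/12)/3 + log(11/8)/4 + 2*log(5/3)/3 + 2*sqrt(6)*atan(sqrt(6)/4)/3 + 2*sqrt(6)*atan(sqrt(6)/2)/3 + 2*log(5/2).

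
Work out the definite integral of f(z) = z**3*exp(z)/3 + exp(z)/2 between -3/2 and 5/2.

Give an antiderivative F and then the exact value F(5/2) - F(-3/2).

f has the shape u'v + uv' for u = z**3/3 - z**2 + 2*z - 3/2 and v = exp(z) — it is the derivative of the product u*v.
F(z) = z**3*exp(z)/3 - z**2*exp(z) + 2*z*exp(z) - 3*exp(z)/2 is an antiderivative of f.
Check: d/dz[z**3*exp(z)/3 - z**2*exp(z) + 2*z*exp(z) - 3*exp(z)/2] = z**3*exp(z)/3 + exp(z)/2 = f(z).
F(5/2) = 59*exp(5/2)/24; F(-3/2) = -63*exp(-3/2)/8.
Integral = F(5/2) - F(-3/2) = 63*exp(-3/2)/8 + 59*exp(5/2)/24.

Antiderivative: F(z) = z**3*exp(z)/3 - z**2*exp(z) + 2*z*exp(z) - 3*exp(z)/2; value = 63*exp(-3/2)/8 + 59*exp(5/2)/24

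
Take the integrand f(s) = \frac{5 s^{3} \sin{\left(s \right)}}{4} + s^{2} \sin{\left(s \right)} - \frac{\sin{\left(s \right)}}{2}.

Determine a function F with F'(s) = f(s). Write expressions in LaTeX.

An antiderivative is F(s) = - \frac{5 s^{3} \cos{\left(s \right)}}{4} + \frac{15 s^{2} \sin{\left(s \right)}}{4} - s^{2} \cos{\left(s \right)} + 2 s \sin{\left(s \right)} + \frac{15 s \cos{\left(s \right)}}{2} - \frac{15 \sin{\left(s \right)}}{2} + \frac{5 \cos{\left(s \right)}}{2}.

Integrate term by term and add the pieces.
Check: d/ds[- \frac{5 s^{3} \cos{\left(s \right)}}{4} + \frac{15 s^{2} \sin{\left(s \right)}}{4} - s^{2} \cos{\left(s \right)} + 2 s \sin{\left(s \right)} + \frac{15 s \cos{\left(s \right)}}{2} - \frac{15 \sin{\left(s \right)}}{2} + \frac{5 \cos{\left(s \right)}}{2}] = \frac{5 s^{3} \sin{\left(s \right)}}{4} + s^{2} \sin{\left(s \right)} - \frac{\sin{\left(s \right)}}{2} = f(s).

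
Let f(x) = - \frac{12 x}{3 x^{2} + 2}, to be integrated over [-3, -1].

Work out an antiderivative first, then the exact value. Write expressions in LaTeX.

f matches the chain-rule pattern g'(h)*h' with inner function h(x) = \frac{3 x^{2}}{2} + 1; substituting u = h(x) collapses the integral.
F(x) = - 2 \log{\left(\frac{3 x^{2}}{2} + 1 \right)} is an antiderivative of f.
Check: d/dx[- 2 \log{\left(\frac{3 x^{2}}{2} + 1 \right)}] = - \frac{12 x}{3 x^{2} + 2} = f(x).
F(-1) = - 2 \log{\left(\frac{5}{2} \right)}; F(-3) = - 2 \log{\left(\frac{29}{2} \right)}.
Integral = F(-1) - F(-3) = - 2 \log{\left(\frac{5}{2} \right)} + 2 \log{\left(\frac{29}{2} \right)}.

Antiderivative: F(x) = - 2 \log{\left(\frac{3 x^{2}}{2} + 1 \right)}; value = - 2 \log{\left(\frac{5}{2} \right)} + 2 \log{\left(\frac{29}{2} \right)}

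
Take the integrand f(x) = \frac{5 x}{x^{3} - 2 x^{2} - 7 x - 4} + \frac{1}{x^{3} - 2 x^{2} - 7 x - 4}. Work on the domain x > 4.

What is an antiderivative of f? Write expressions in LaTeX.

The denominator factors as \left(x - 4\right) \left(x + 1\right)^{2}; partial fractions split f into directly integrable pieces: - \frac{21}{25 \left(x + 1\right)} + \frac{4}{5 \left(x + 1\right)^{2}} + \frac{21}{25 \left(x - 4\right)}.
Check: d/dx[\frac{21 \log{\left(x - 4 \right)}}{25} - \frac{21 \log{\left(x + 1 \right)}}{25} - \frac{4}{5 x + 5}] = \frac{5 x + 1}{x^{3} - 2 x^{2} - 7 x - 4}, which equals f(x).

An antiderivative is F(x) = \frac{21 \log{\left(x - 4 \right)}}{25} - \frac{21 \log{\left(x + 1 \right)}}{25} - \frac{4}{5 x + 5}.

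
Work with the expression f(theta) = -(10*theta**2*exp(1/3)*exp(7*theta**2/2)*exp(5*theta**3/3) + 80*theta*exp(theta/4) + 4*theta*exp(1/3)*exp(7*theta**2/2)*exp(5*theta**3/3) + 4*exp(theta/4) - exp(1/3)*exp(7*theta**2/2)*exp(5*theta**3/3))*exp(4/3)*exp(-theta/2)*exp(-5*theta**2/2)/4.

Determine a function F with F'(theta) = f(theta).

An antiderivative is F(theta) = (8 - exp(1/3)*exp(-theta/4)*exp(7*theta**2/2)*exp(5*theta**3/3))*exp(4/3)*exp(-theta/4)*exp(-5*theta**2/2)/2.

For F(theta) to be correct the identity F'(theta) - f(theta) = 0 must hold.
Check: d/dtheta[(8 - exp(1/3)*exp(-theta/4)*exp(7*theta**2/2)*exp(5*theta**3/3))*exp(4/3)*exp(-theta/4)*exp(-5*theta**2/2)/2] = (-10*theta**2*exp(5/3)*exp(theta/2)*exp(7*theta**2/2)*exp(5*theta**3/3) - 80*theta*exp(4/3)*exp(3*theta/4) - 4*theta*exp(5/3)*exp(theta/2)*exp(7*theta**2/2)*exp(5*theta**3/3) - 4*exp(4/3)*exp(3*theta/4) + exp(5/3)*exp(theta/2)*exp(7*theta**2/2)*exp(5*theta**3/3))*exp(-theta)*exp(-5*theta**2/2)/4, which equals f(theta).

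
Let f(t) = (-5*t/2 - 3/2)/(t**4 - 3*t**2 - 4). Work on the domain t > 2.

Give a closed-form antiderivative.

An antiderivative is F(t) = (-13*log(t - 2) - 7*log(t + 2) + 10*log(t**2 + 1) + 12*atan(t))/40.

The denominator factors as 2*(t - 2)*(t + 2)*(t**2 + 1); partial fractions split f into directly integrable pieces: (5*t + 3)/(10*(t**2 + 1)) - 7/(40*(t + 2)) - 13/(40*(t - 2)).
Check: d/dt[(-13*log(t - 2) - 7*log(t + 2) + 10*log(t**2 + 1) + 12*atan(t))/40] = (-5*t - 3)/(2*t**4 - 6*t**2 - 8), which equals f(t).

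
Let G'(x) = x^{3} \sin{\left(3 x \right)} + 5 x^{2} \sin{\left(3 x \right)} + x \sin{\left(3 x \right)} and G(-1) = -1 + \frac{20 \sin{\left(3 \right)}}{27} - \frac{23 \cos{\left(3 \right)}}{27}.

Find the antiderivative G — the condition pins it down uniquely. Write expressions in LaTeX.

The integrand splits into summands that can be handled one at a time.
A general antiderivative is - \frac{x^{3} \cos{\left(3 x \right)}}{3} + \frac{x^{2} \sin{\left(3 x \right)}}{3} - \frac{5 x^{2} \cos{\left(3 x \right)}}{3} + \frac{10 x \sin{\left(3 x \right)}}{9} - \frac{x \cos{\left(3 x \right)}}{9} + \frac{\sin{\left(3 x \right)}}{27} + \frac{10 \cos{\left(3 x \right)}}{27} + C.
The condition gives C = -1 + \frac{20 \sin{\left(3 \right)}}{27} - \frac{23 \cos{\left(3 \right)}}{27} - (\frac{20 \sin{\left(3 \right)}}{27} - \frac{23 \cos{\left(3 \right)}}{27}) = -1.
So G(x) = - \frac{x^{3} \cos{\left(3 x \right)}}{3} + \frac{x^{2} \sin{\left(3 x \right)}}{3} - \frac{5 x^{2} \cos{\left(3 x \right)}}{3} + \frac{10 x \sin{\left(3 x \right)}}{9} - \frac{x \cos{\left(3 x \right)}}{9} + \frac{\sin{\left(3 x \right)}}{27} + \frac{10 \cos{\left(3 x \right)}}{27} - 1.
Check: d/dx[- \frac{x^{3} \cos{\left(3 x \right)}}{3} + \frac{x^{2} \sin{\left(3 x \right)}}{3} - \frac{5 x^{2} \cos{\left(3 x \right)}}{3} + \frac{10 x \sin{\left(3 x \right)}}{9} - \frac{x \cos{\left(3 x \right)}}{9} + \frac{\sin{\left(3 x \right)}}{27} + \frac{10 \cos{\left(3 x \right)}}{27} - 1] = x^{3} \sin{\left(3 x \right)} + 5 x^{2} \sin{\left(3 x \right)} + x \sin{\left(3 x \right)} = G'(x).

G(x) = - \frac{x^{3} \cos{\left(3 x \right)}}{3} + \frac{x^{2} \sin{\left(3 x \right)}}{3} - \frac{5 x^{2} \cos{\left(3 x \right)}}{3} + \frac{10 x \sin{\left(3 x \right)}}{9} - \frac{x \cos{\left(3 x \right)}}{9} + \frac{\sin{\left(3 x \right)}}{27} + \frac{10 \cos{\left(3 x \right)}}{27} - 1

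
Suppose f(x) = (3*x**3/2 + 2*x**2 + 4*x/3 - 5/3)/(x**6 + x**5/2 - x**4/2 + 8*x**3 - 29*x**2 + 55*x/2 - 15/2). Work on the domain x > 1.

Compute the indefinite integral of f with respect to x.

F(x) = -(-5831*x*log(x - 1) + 2880*x*log(x - 1/2) - 1521*x*log(x + 3) + 2236*x*log(x**2 + 5) + 2200*sqrt(5)*x*atan(sqrt(5)*x/5) + 5831*log(x - 1) - 2880*log(x - 1/2) + 1521*log(x + 3) - 2236*log(x**2 + 5) - 2200*sqrt(5)*atan(sqrt(5)*x/5) + 11172)/(42336*(x - 1)) + C

The denominator factors as 3*(x - 1)**2*(x + 3)*(2*x - 1)*(x**2 + 5); partial fractions split f into directly integrable pieces: -(559*x + 1375)/(5292*(x**2 + 5)) - 20/(147*(2*x - 1)) + 169/(4704*(x + 3)) + 119/(864*(x - 1)) + 19/(72*(x - 1)**2).
Check: d/dx[-(-5831*x*log(x - 1) + 2880*x*log(x - 1/2) - 1521*x*log(x + 3) + 2236*x*log(x**2 + 5) + 2200*sqrt(5)*x*atan(sqrt(5)*x/5) + 5831*log(x - 1) - 2880*log(x - 1/2) + 1521*log(x + 3) - 2236*log(x**2 + 5) - 2200*sqrt(5)*atan(sqrt(5)*x/5) + 11172)/(42336*(x - 1))] = (9*x**3 + 12*x**2 + 8*x - 10)/(6*x**6 + 3*x**5 - 3*x**4 + 48*x**3 - 174*x**2 + 165*x - 45), which equals f(x).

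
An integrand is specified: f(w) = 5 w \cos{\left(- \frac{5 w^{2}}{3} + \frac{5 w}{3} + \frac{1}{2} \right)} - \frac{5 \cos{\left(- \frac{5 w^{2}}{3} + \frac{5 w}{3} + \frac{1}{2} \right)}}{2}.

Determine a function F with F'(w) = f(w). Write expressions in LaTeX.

An antiderivative is F(w) = - \frac{3 \sin{\left(- \frac{5 w^{2}}{3} + \frac{5 w}{3} + \frac{1}{2} \right)}}{2}.

The substitution u = - \frac{5 w^{2}}{3} + \frac{5 w}{3} + \frac{1}{2} works: f is exactly (dF/du)*(du/dw) for that inner function.
Check: d/dw[- \frac{3 \sin{\left(- \frac{5 w^{2}}{3} + \frac{5 w}{3} + \frac{1}{2} \right)}}{2}] = 5 w \cos{\left(- \frac{5 w^{2}}{3} + \frac{5 w}{3} + \frac{1}{2} \right)} - \frac{5 \cos{\left(- \frac{5 w^{2}}{3} + \frac{5 w}{3} + \frac{1}{2} \right)}}{2} = f(w).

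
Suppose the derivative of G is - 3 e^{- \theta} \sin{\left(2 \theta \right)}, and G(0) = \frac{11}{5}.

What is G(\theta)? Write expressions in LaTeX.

Recover the given G'(\theta) by differentiating a candidate G(\theta); any mismatch rules it out.
A general antiderivative is \frac{3 e^{- \theta} \sin{\left(2 \theta \right)}}{5} + \frac{6 e^{- \theta} \cos{\left(2 \theta \right)}}{5} + C.
The condition gives C = \frac{11}{5} - (\frac{6}{5}) = 1.
So G(\theta) = 1 + \frac{3 e^{- \theta} \sin{\left(2 \theta \right)}}{5} + \frac{6 e^{- \theta} \cos{\left(2 \theta \right)}}{5}.
Check: d/d\theta[1 + \frac{3 e^{- \theta} \sin{\left(2 \theta \right)}}{5} + \frac{6 e^{- \theta} \cos{\left(2 \theta \right)}}{5}] = - 3 e^{- \theta} \sin{\left(2 \theta \right)} = G'(\theta).

G(\theta) = 1 + \frac{3 e^{- \theta} \sin{\left(2 \theta \right)}}{5} + \frac{6 e^{- \theta} \cos{\left(2 \theta \right)}}{5}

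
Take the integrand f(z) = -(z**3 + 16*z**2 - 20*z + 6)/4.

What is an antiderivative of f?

An antiderivative is F(z) = z*(-3*z**3 - 64*z**2 + 120*z - 72)/48.

Differentiate the proposed F(z) back; it has to land on f(z) exactly.
Check: d/dz[z*(-3*z**3 - 64*z**2 + 120*z - 72)/48] = -z**3/4 - 4*z**2 + 5*z - 3/2, which equals f(z).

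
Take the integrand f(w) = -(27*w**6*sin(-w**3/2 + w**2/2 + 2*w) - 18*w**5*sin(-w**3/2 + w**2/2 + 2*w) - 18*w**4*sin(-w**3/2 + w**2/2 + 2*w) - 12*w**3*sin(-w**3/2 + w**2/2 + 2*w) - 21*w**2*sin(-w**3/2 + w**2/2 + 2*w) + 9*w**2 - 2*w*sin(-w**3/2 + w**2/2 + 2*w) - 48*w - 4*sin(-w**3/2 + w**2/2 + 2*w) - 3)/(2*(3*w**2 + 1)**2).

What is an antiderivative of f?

A candidate is checked by its d/dw: the result must match f(w).
Check: d/dw[(-6*w**2*cos(-w**3/2 + w**2/2 + 2*w) + 3*w - 2*cos(-w**3/2 + w**2/2 + 2*w) - 8)/(6*w**2 + 2)] = (-27*w**6*sin(-w**3/2 + w**2/2 + 2*w) + 18*w**5*sin(-w**3/2 + w**2/2 + 2*w) + 18*w**4*sin(-w**3/2 + w**2/2 + 2*w) + 12*w**3*sin(-w**3/2 + w**2/2 + 2*w) + 21*w**2*sin(-w**3/2 + w**2/2 + 2*w) - 9*w**2 + 2*w*sin(-w**3/2 + w**2/2 + 2*w) + 48*w + 4*sin(-w**3/2 + w**2/2 + 2*w) + 3)/(18*w**4 + 12*w**2 + 2), which equals f(w).

An antiderivative is F(w) = (-6*w**2*cos(-w**3/2 + w**2/2 + 2*w) + 3*w - 2*cos(-w**3/2 + w**2/2 + 2*w) - 8)/(6*w**2 + 2).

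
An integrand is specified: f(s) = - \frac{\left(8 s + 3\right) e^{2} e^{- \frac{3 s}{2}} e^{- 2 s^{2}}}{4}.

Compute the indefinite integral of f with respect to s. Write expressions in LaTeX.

f matches the chain-rule pattern g'(h)*h' with inner function h(s) = - 2 s^{2} - \frac{3 s}{2} + 2; substituting u = h(s) collapses the integral.
Check: d/ds[\frac{e^{2} e^{- \frac{3 s}{2}} e^{- 2 s^{2}}}{2}] = \frac{\left(- 8 s e^{2} - 3 e^{2}\right) e^{- \frac{3 s}{2}} e^{- 2 s^{2}}}{4}, which equals f(s).

F(s) = \frac{e^{2} e^{- \frac{3 s}{2}} e^{- 2 s^{2}}}{2} + C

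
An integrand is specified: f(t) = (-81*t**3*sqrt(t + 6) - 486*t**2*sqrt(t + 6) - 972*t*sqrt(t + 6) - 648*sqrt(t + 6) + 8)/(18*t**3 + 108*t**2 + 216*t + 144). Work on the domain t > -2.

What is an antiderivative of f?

An antiderivative is F(t) = -3*(t + 6)**(3/2) - 2/(3*t + 6)**2.

Since d/dt undoes antidifferentiation here, F'(t) = f(t) is required of F(t).
Check: d/dt[-3*(t + 6)**(3/2) - 2/(3*t + 6)**2] = (-81*t**3*sqrt(t + 6) - 486*t**2*sqrt(t + 6) - 972*t*sqrt(t + 6) - 648*sqrt(t + 6) + 8)/(18*t**3 + 108*t**2 + 216*t + 144) = f(t).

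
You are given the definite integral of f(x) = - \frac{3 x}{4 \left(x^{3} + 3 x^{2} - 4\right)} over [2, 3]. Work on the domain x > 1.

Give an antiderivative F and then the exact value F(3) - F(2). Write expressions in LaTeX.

The denominator factors as 4 \left(x - 1\right) \left(x + 2\right)^{2}; partial fractions split f into directly integrable pieces: \frac{1}{12 \left(x + 2\right)} - \frac{1}{2 \left(x + 2\right)^{2}} - \frac{1}{12 \left(x - 1\right)}.
F(x) = \frac{- x \log{\left(x - 1 \right)} + x \log{\left(x + 2 \right)} - 2 \log{\left(x - 1 \right)} + 2 \log{\left(x + 2 \right)} + 6}{12 \left(x + 2\right)} is an antiderivative of f.
Check: d/dx[\frac{- x \log{\left(x - 1 \right)} + x \log{\left(x + 2 \right)} - 2 \log{\left(x - 1 \right)} + 2 \log{\left(x + 2 \right)} + 6}{12 \left(x + 2\right)}] = - \frac{3 x}{4 x^{3} + 12 x^{2} - 16}, which equals f(x).
F(3) = - \frac{\log{\left(2 \right)}}{12} + \frac{1}{10} + \frac{\log{\left(5 \right)}}{12}; F(2) = \frac{\log{\left(4 \right)}}{12} + \frac{1}{8}.
Integral = F(3) - F(2) = - \frac{\log{\left(4 \right)}}{12} - \frac{\log{\left(2 \right)}}{12} - \frac{1}{40} + \frac{\log{\left(5 \right)}}{12}.

Antiderivative: F(x) = \frac{- x \log{\left(x - 1 \right)} + x \log{\left(x + 2 \right)} - 2 \log{\left(x - 1 \right)} + 2 \log{\left(x + 2 \right)} + 6}{12 \left(x + 2\right)}; value = - \frac{\log{\left(4 \right)}}{12} - \frac{\log{\left(2 \right)}}{12} - \frac{1}{40} + \frac{\log{\left(5 \right)}}{12}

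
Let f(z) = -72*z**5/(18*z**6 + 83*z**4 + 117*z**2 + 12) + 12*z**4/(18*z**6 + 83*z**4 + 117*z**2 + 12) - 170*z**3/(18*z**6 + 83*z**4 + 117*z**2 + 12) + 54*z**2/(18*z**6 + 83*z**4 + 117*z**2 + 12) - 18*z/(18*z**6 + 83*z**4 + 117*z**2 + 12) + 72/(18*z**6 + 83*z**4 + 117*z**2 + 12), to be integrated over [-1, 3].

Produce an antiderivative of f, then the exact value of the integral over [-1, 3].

Antiderivative: F(z) = -log(2*z**4/3 + 3*z**2 + 4) + 2*atan(3*z); value = -log(85) + log(23/3) + 2*atan(3) + 2*atan(9)

The integrand splits into summands that can be handled one at a time.
F(z) = -log(2*z**4/3 + 3*z**2 + 4) + 2*atan(3*z) is an antiderivative of f.
Check: d/dz[-log(2*z**4/3 + 3*z**2 + 4) + 2*atan(3*z)] = (-72*z**5 + 12*z**4 - 170*z**3 + 54*z**2 - 18*z + 72)/(18*z**6 + 83*z**4 + 117*z**2 + 12), which equals f(z).
F(3) = -log(85) + 2*atan(9); F(-1) = -2*atan(3) - log(23/3).
Integral = F(3) - F(-1) = -log(85) + log(23/3) + 2*atan(3) + 2*atan(9).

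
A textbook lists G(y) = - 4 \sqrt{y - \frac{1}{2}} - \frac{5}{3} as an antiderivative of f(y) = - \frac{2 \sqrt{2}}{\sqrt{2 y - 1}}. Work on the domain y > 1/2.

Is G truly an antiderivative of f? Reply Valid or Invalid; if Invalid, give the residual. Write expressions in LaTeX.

d/dy[G] = - \frac{2 \sqrt{2}}{\sqrt{2 y - 1}}
This equals f(y) exactly, so the claim holds.

Valid. The derivative of G reproduces f.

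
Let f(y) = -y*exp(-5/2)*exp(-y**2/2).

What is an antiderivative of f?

f matches the chain-rule pattern g'(h)*h' with inner function h(y) = -y**2/2 - 5/2; substituting u = h(y) collapses the integral.
Check: d/dy[exp(-y**2/2 - 5/2)] = -y*exp(-5/2)*exp(-y**2/2) = f(y).

An antiderivative is F(y) = exp(-y**2/2 - 5/2).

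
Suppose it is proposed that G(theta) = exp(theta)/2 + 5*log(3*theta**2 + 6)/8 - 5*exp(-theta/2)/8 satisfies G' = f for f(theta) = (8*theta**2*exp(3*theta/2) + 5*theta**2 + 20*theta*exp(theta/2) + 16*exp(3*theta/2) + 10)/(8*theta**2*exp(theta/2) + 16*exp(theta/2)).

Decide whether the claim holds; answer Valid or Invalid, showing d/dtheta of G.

d/dtheta[G] = (8*theta**2*exp(3*theta/2) + 5*theta**2 + 20*theta*exp(theta/2) + 16*exp(3*theta/2) + 10)/(16*theta**2*exp(theta/2) + 32*exp(theta/2))
d/dtheta[G] - f(theta) = (-5*theta**2*exp(theta/2) - 8*theta**2*exp(2*theta) - 20*theta*exp(theta) - 10*exp(theta/2) - 16*exp(2*theta))/(16*theta**2*exp(theta) + 32*exp(theta)) != 0.

Invalid: d/dtheta[G] - f = (-5*theta**2*exp(theta/2) - 8*theta**2*exp(2*theta) - 20*theta*exp(theta) - 10*exp(theta/2) - 16*exp(2*theta))/(16*theta**2*exp(theta) + 32*exp(theta)), which is not 0.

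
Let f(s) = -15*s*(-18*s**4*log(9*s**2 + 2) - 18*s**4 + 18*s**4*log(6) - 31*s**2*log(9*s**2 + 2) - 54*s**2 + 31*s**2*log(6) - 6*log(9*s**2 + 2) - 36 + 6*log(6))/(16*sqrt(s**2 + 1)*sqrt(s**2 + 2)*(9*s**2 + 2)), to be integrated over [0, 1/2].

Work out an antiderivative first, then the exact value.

Antiderivative: F(s) = 15*sqrt(s**4 + 3*s**2 + 2)*log(3*s**2/2 + 1/3)/16; value = 45*sqrt(5)*log(17/24)/64 + 15*sqrt(2)*log(3)/16

f has the shape u'v + uv' for u = 15*sqrt(s**4 + 3*s**2 + 2)/16 and v = log(3*s**2/2 + 1/3) — it is the derivative of the product u*v.
F(s) = 15*sqrt(s**4 + 3*s**2 + 2)*log(3*s**2/2 + 1/3)/16 is an antiderivative of f.
Check: d/ds[15*sqrt(s**4 + 3*s**2 + 2)*log(3*s**2/2 + 1/3)/16] = (270*s**5*log(9*s**2 + 2) - 270*s**5*log(6) + 270*s**5 + 465*s**3*log(9*s**2 + 2) - 465*s**3*log(6) + 810*s**3 + 90*s*log(9*s**2 + 2) - 90*s*log(6) + 540*s)/(144*s**2*sqrt(s**4 + 3*s**2 + 2) + 32*sqrt(s**4 + 3*s**2 + 2)), which equals f(s).
F(1/2) = 45*sqrt(5)*log(17/24)/64; F(0) = -15*sqrt(2)*log(3)/16.
Integral = F(1/2) - F(0) = 45*sqrt(5)*log(17/24)/64 + 15*sqrt(2)*log(3)/16.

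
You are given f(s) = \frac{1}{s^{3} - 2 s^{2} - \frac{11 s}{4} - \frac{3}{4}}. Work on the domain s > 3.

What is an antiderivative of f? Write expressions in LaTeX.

An antiderivative is F(s) = \frac{4 \log{\left(s - 3 \right)}}{49} - \frac{4 \log{\left(s + \frac{1}{2} \right)}}{49} + \frac{4}{14 s + 7}.

The denominator factors as \left(s - 3\right) \left(2 s + 1\right)^{2}; partial fractions split f into directly integrable pieces: - \frac{8}{49 \left(2 s + 1\right)} - \frac{8}{7 \left(2 s + 1\right)^{2}} + \frac{4}{49 \left(s - 3\right)}.
Check: d/ds[\frac{4 \log{\left(s - 3 \right)}}{49} - \frac{4 \log{\left(s + \frac{1}{2} \right)}}{49} + \frac{4}{14 s + 7}] = \frac{4}{4 s^{3} - 8 s^{2} - 11 s - 3}, which equals f(s).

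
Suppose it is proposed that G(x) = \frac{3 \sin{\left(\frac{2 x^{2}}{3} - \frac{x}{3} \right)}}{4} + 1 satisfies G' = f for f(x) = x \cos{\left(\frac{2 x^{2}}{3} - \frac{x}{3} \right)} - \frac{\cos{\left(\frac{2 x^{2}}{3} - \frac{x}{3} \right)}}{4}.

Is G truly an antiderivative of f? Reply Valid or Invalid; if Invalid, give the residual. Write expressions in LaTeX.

d/dx[G] = x \cos{\left(\frac{2 x^{2}}{3} - \frac{x}{3} \right)} - \frac{\cos{\left(\frac{2 x^{2}}{3} - \frac{x}{3} \right)}}{4}
This equals f(x) exactly, so the claim holds.

Valid: G'(x) = f(x).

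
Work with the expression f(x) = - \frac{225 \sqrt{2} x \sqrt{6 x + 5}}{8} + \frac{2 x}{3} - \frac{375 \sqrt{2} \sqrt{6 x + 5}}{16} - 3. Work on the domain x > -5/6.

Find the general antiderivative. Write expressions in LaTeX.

The integrand splits into summands that can be handled one at a time.
Check: d/dx[- \frac{45 x^{2} \sqrt{3 x + \frac{5}{2}}}{2} + \frac{x^{2}}{3} - \frac{75 x \sqrt{3 x + \frac{5}{2}}}{2} - 3 x - \frac{125 \sqrt{3 x + \frac{5}{2}}}{8}] = \frac{\sqrt{2} \left(- 8100 x^{2} + 16 \sqrt{2} x \sqrt{6 x + 5} - 13500 x - 72 \sqrt{2} \sqrt{6 x + 5} - 5625\right)}{48 \sqrt{6 x + 5}}, which equals f(x).

F(x) = - \frac{45 x^{2} \sqrt{3 x + \frac{5}{2}}}{2} + \frac{x^{2}}{3} - \frac{75 x \sqrt{3 x + \frac{5}{2}}}{2} - 3 x - \frac{125 \sqrt{3 x + \frac{5}{2}}}{8} + C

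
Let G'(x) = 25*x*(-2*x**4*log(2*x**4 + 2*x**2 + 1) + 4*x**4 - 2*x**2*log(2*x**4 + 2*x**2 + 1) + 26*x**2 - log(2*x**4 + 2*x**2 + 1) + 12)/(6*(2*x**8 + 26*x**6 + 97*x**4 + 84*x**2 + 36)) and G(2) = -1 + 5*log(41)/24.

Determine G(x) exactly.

G(x) = (-12*x**2 + 25*log(2*x**4 + 2*x**2 + 1) - 72)/(12*(x**2 + 6))

G'(x) has the shape u'v + uv' for u = 25/(12*(x**2 + 6)) and v = log(2*x**4 + 2*x**2 + 1) — it is the derivative of the product u*v.
A general antiderivative is 25*log(2*x**4 + 2*x**2 + 1)/(12*(x**2 + 6)) + C.
The condition gives C = -1 + 5*log(41)/24 - (5*log(41)/24) = -1.
So G(x) = (-12*x**2 + 25*log(2*x**4 + 2*x**2 + 1) - 72)/(12*(x**2 + 6)).
Check: d/dx[(-12*x**2 + 25*log(2*x**4 + 2*x**2 + 1) - 72)/(12*(x**2 + 6))] = (-50*x**5*log(2*x**4 + 2*x**2 + 1) + 100*x**5 - 50*x**3*log(2*x**4 + 2*x**2 + 1) + 650*x**3 - 25*x*log(2*x**4 + 2*x**2 + 1) + 300*x)/(12*x**8 + 156*x**6 + 582*x**4 + 504*x**2 + 216), which equals G'(x).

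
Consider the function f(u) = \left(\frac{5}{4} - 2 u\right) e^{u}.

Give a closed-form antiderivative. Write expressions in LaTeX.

An antiderivative is F(u) = - \frac{\left(8 u - 13\right) e^{u}}{4}.

Recognize the product-rule pattern: f = v'r + vr' with v = \frac{13}{4} - 2 u, r = e^{u}, so integration by parts undoes it.
Check: d/du[- \frac{\left(8 u - 13\right) e^{u}}{4}] = - 2 u e^{u} + \frac{5 e^{u}}{4}, which equals f(u).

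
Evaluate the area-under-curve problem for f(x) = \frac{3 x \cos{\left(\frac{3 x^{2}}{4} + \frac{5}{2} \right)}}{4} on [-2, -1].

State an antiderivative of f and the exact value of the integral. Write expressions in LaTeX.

Antiderivative: F(x) = \frac{\sin{\left(\frac{3 x^{2}}{4} + \frac{5}{2} \right)}}{2}; value = \frac{\sin{\left(\frac{13}{4} \right)}}{2} - \frac{\sin{\left(\frac{11}{2} \right)}}{2}

f matches the chain-rule pattern g'(h)*h' with inner function h(x) = \frac{3 x^{2}}{4} + \frac{5}{2}; substituting u = h(x) collapses the integral.
F(x) = \frac{\sin{\left(\frac{3 x^{2}}{4} + \frac{5}{2} \right)}}{2} is an antiderivative of f.
Check: d/dx[\frac{\sin{\left(\frac{3 x^{2}}{4} + \frac{5}{2} \right)}}{2}] = \frac{3 x \cos{\left(\frac{3 x^{2}}{4} + \frac{5}{2} \right)}}{4} = f(x).
F(-1) = \frac{\sin{\left(\frac{13}{4} \right)}}{2}; F(-2) = \frac{\sin{\left(\frac{11}{2} \right)}}{2}.
Integral = F(-1) - F(-2) = \frac{\sin{\left(\frac{13}{4} \right)}}{2} - \frac{\sin{\left(\frac{11}{2} \right)}}{2}.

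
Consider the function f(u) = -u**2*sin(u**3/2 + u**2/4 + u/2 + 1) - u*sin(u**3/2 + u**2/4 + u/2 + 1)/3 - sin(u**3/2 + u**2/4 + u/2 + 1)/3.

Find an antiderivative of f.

The substitution w = u**3/2 + u**2/4 + u/2 + 1 works: f is exactly (dF/dw)*(dw/du) for that inner function.
Check: d/du[2*cos(u**3/2 + u**2/4 + u/2 + 1)/3] = -u**2*sin(u**3/2 + u**2/4 + u/2 + 1) - u*sin(u**3/2 + u**2/4 + u/2 + 1)/3 - sin(u**3/2 + u**2/4 + u/2 + 1)/3 = f(u).

An antiderivative is F(u) = 2*cos(u**3/2 + u**2/4 + u/2 + 1)/3.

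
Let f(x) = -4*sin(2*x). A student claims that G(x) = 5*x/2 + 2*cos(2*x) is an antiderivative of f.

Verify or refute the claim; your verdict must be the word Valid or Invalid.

Invalid: d/dx[G] - f = 5/2, which is not 0.

d/dx[G] = 5/2 - 4*sin(2*x)
d/dx[G] - f(x) = 5/2 != 0.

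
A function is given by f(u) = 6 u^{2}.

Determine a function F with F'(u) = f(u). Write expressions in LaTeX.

An antiderivative is F(u) = \frac{8 u^{3} - 3}{4}.

Whatever form F(u) takes, F'(u) = f(u) is non-negotiable.
Check: d/du[\frac{8 u^{3} - 3}{4}] = 6 u^{2} = f(u).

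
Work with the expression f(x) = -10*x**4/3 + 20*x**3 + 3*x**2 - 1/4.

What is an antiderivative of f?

Integrate term by term and add the pieces.
Check: d/dx[(-8*x**5 + 60*x**4 + 12*x**3 - 3*x - 16)/12] = -10*x**4/3 + 20*x**3 + 3*x**2 - 1/4 = f(x).

An antiderivative is F(x) = (-8*x**5 + 60*x**4 + 12*x**3 - 3*x - 16)/12.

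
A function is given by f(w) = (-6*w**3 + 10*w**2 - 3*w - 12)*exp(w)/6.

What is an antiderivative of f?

Recognize the product-rule pattern: f = u'v + uv' with u = -w**3 + 14*w**2/3 - 59*w/6 + 47/6, v = exp(w), so integration by parts undoes it.
Check: d/dw[-w**3*exp(w) + 14*w**2*exp(w)/3 - 59*w*exp(w)/6 + 47*exp(w)/6] = -w**3*exp(w) + 5*w**2*exp(w)/3 - w*exp(w)/2 - 2*exp(w), which equals f(w).

An antiderivative is F(w) = -w**3*exp(w) + 14*w**2*exp(w)/3 - 59*w*exp(w)/6 + 47*exp(w)/6.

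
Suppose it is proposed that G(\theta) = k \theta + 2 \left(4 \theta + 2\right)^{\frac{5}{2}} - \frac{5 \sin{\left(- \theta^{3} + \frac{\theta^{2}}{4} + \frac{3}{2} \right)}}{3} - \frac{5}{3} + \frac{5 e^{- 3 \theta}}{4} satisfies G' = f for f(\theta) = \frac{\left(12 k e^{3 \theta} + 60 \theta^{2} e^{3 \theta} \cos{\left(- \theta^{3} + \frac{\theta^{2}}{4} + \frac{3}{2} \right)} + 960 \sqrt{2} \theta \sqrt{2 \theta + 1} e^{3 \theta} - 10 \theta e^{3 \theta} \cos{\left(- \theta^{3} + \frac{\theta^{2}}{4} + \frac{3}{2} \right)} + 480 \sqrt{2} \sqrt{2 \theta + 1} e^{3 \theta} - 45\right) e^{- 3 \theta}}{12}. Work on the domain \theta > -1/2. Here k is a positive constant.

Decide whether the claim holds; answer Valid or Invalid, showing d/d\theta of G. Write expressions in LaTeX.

Valid - differentiating G returns exactly f.

d/d\theta[G] = \frac{\left(12 k e^{3 \theta} + 60 \theta^{2} e^{3 \theta} \cos{\left(- \theta^{3} + \frac{\theta^{2}}{4} + \frac{3}{2} \right)} + 960 \sqrt{2} \theta \sqrt{2 \theta + 1} e^{3 \theta} - 10 \theta e^{3 \theta} \cos{\left(- \theta^{3} + \frac{\theta^{2}}{4} + \frac{3}{2} \right)} + 480 \sqrt{2} \sqrt{2 \theta + 1} e^{3 \theta} - 45\right) e^{- 3 \theta}}{12}
This equals f(\theta) exactly, so the claim holds.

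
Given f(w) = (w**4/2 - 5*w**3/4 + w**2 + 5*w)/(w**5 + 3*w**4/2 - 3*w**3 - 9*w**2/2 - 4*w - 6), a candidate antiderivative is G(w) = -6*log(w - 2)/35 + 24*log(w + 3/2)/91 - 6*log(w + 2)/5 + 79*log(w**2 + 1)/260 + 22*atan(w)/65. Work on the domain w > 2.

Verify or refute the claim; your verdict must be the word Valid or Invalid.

d/dw[G] = (-2*w**4 + 5*w**3 - 4*w**2 - 20*w)/(4*w**5 + 6*w**4 - 12*w**3 - 18*w**2 - 16*w - 24)
d/dw[G] - f(w) = (-2*w**4 + 5*w**3 - 4*w**2 - 20*w)/(2*w**5 + 3*w**4 - 6*w**3 - 9*w**2 - 8*w - 12) != 0.

Invalid: d/dw[G] - f = (-2*w**4 + 5*w**3 - 4*w**2 - 20*w)/(2*w**5 + 3*w**4 - 6*w**3 - 9*w**2 - 8*w - 12), which is not 0.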